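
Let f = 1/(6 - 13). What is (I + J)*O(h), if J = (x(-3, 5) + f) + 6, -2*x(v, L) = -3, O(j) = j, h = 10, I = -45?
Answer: -2635/7 ≈ -376.43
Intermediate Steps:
f = -⅐ (f = 1/(-7) = -⅐ ≈ -0.14286)
x(v, L) = 3/2 (x(v, L) = -½*(-3) = 3/2)
J = 103/14 (J = (3/2 - ⅐) + 6 = 19/14 + 6 = 103/14 ≈ 7.3571)
(I + J)*O(h) = (-45 + 103/14)*10 = -527/14*10 = -2635/7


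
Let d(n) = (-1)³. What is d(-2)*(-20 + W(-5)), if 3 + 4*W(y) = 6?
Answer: 77/4 ≈ 19.250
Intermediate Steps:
W(y) = ¾ (W(y) = -¾ + (¼)*6 = -¾ + 3/2 = ¾)
d(n) = -1
d(-2)*(-20 + W(-5)) = -(-20 + ¾) = -1*(-77/4) = 77/4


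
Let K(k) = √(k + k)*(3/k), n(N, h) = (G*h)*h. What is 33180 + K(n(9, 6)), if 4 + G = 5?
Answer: 33180 + √2/2 ≈ 33181.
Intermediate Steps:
G = 1 (G = -4 + 5 = 1)
n(N, h) = h² (n(N, h) = (1*h)*h = h*h = h²)
K(k) = 3*√2/√k (K(k) = √(2*k)*(3/k) = (√2*√k)*(3/k) = 3*√2/√k)
33180 + K(n(9, 6)) = 33180 + 3*√2/√(6²) = 33180 + 3*√2/√36 = 33180 + 3*√2*(⅙) = 33180 + √2/2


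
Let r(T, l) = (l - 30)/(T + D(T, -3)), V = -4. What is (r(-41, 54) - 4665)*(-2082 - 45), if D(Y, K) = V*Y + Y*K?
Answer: 406812147/41 ≈ 9.9222e+6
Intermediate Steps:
D(Y, K) = -4*Y + K*Y (D(Y, K) = -4*Y + Y*K = -4*Y + K*Y)
r(T, l) = -(-30 + l)/(6*T) (r(T, l) = (l - 30)/(T + T*(-4 - 3)) = (-30 + l)/(T + T*(-7)) = (-30 + l)/(T - 7*T) = (-30 + l)/((-6*T)) = (-30 + l)*(-1/(6*T)) = -(-30 + l)/(6*T))
(r(-41, 54) - 4665)*(-2082 - 45) = ((⅙)*(30 - 1*54)/(-41) - 4665)*(-2082 - 45) = ((⅙)*(-1/41)*(30 - 54) - 4665)*(-2127) = ((⅙)*(-1/41)*(-24) - 4665)*(-2127) = (4/41 - 4665)*(-2127) = -191261/41*(-2127) = 406812147/41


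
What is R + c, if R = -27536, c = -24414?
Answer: -51950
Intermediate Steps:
R + c = -27536 - 24414 = -51950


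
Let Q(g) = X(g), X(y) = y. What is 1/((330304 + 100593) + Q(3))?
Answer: 1/430900 ≈ 2.3207e-6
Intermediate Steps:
Q(g) = g
1/((330304 + 100593) + Q(3)) = 1/((330304 + 100593) + 3) = 1/(430897 + 3) = 1/430900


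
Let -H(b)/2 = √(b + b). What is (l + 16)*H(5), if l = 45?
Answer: -122*√10 ≈ -385.80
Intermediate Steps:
H(b) = -2*√2*√b (H(b) = -2*√(b + b) = -2*√2*√b)
(l + 16)*H(5) = (45 + 16)*(-2*√2*√5) = 61*(-2*√10) = -122*√10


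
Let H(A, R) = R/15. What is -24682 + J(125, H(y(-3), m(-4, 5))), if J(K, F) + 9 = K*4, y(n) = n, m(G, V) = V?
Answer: -24191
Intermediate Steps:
H(A, R) = R/15 (H(A, R) = R*(1/15) = R/15)
J(K, F) = -9 + 4*K (J(K, F) = -9 + K*4 = -9 + 4*K)
-24682 + J(125, H(y(-3), m(-4, 5))) = -24682 + (-9 + 4*125) = -24682 + (-9 + 500) = -24682 + 491 = -24191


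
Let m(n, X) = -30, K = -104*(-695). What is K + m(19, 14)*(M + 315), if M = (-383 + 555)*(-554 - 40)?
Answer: 3127870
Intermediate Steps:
K = 72280
M = -102168 (M = 172*(-594) = -102168)
K + m(19, 14)*(M + 315) = 72280 - 30*(-102168 + 315) = 72280 - 30*(-101853) = 72280 + 3055590 = 3127870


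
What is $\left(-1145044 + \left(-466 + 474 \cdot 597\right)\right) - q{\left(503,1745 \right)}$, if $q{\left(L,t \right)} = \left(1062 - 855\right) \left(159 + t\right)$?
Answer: $-1256660$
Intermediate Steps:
$q{\left(L,t \right)} = 32913 + 207 t$ ($q{\left(L,t \right)} = 207 \left(159 + t\right) = 32913 + 207 t$)
$\left(-1145044 + \left(-466 + 474 \cdot 597\right)\right) - q{\left(503,1745 \right)} = \left(-1145044 + \left(-466 + 474 \cdot 597\right)\right) - \left(32913 + 207 \cdot 1745\right) = \left(-1145044 + \left(-466 + 282978\right)\right) - \left(32913 + 361215\right) = \left(-1145044 + 282512\right) - 394128 = -862532 - 394128 = -1256660$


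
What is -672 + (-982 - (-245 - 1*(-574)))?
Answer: -1983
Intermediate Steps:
-672 + (-982 - (-245 - 1*(-574))) = -672 + (-982 - (-245 + 574)) = -672 + (-982 - 1*329) = -672 + (-982 - 329) = -672 - 1311 = -1983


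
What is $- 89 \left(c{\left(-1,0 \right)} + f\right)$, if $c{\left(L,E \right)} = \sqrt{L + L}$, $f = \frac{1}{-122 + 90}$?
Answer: $\frac{89}{32} - 89 i \sqrt{2} \approx 2.7813 - 125.86 i$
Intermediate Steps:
$f = - \frac{1}{32}$ ($f = \frac{1}{-32} = - \frac{1}{32} \approx -0.03125$)
$c{\left(L,E \right)} = \sqrt{2} \sqrt{L}$ ($c{\left(L,E \right)} = \sqrt{2 L} = \sqrt{2} \sqrt{L}$)
$- 89 \left(c{\left(-1,0 \right)} + f\right) = - 89 \left(\sqrt{2} \sqrt{-1} - \frac{1}{32}\right) = - 89 \left(\sqrt{2} i - \frac{1}{32}\right) = - 89 \left(i \sqrt{2} - \frac{1}{32}\right) = - 89 \left(- \frac{1}{32} + i \sqrt{2}\right) = \frac{89}{32} - 89 i \sqrt{2}$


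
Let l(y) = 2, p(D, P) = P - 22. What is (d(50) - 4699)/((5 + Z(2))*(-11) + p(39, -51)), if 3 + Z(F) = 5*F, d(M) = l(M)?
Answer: 4697/205 ≈ 22.912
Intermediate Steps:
p(D, P) = -22 + P
d(M) = 2
Z(F) = -3 + 5*F
(d(50) - 4699)/((5 + Z(2))*(-11) + p(39, -51)) = (2 - 4699)/((5 + (-3 + 5*2))*(-11) + (-22 - 51)) = -4697/((5 + (-3 + 10))*(-11) - 73) = -4697/((5 + 7)*(-11) - 73) = -4697/(12*(-11) - 73) = -4697/(-132 - 73) = -4697/(-205) = -4697*(-1/205) = 4697/205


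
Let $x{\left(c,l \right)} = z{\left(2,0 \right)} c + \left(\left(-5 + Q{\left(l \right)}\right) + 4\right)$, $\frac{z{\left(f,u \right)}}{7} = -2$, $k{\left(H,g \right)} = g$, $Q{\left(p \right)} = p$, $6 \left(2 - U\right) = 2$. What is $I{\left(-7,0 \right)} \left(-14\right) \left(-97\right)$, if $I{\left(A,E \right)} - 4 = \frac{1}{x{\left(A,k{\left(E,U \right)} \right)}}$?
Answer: $\frac{805973}{148} \approx 5445.8$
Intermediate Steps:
$U = \frac{5}{3}$ ($U = 2 - \frac{1}{3} = \frac{5}{3} \approx 1.6667$)
$z{\left(f,u \right)} = -14$ ($z{\left(f,u \right)} = 7 \left(-2\right) = -14$)
$x{\left(c,l \right)} = -1 + l - 14 c$ ($x{\left(c,l \right)} = - 14 c + \left(\left(-5 + l\right) + 4\right) = - 14 c + \left(-1 + l\right) = -1 + l - 14 c$)
$I{\left(A,E \right)} = 4 + \frac{1}{\frac{2}{3} - 14 A}$ ($I{\left(A,E \right)} = 4 + \frac{1}{-1 + \frac{5}{3} - 14 A} = 4 + \frac{1}{\frac{2}{3} - 14 A}$)
$I{\left(-7,0 \right)} \left(-14\right) \left(-97\right) = \frac{11 - -1176}{2 \left(1 - -147\right)} \left(-14\right) \left(-97\right) = \frac{11 + 1176}{2 \left(1 + 147\right)} \left(-14\right) \left(-97\right) = \frac{1}{2} \cdot \frac{1}{148} \cdot 1187 \left(-14\right) \left(-97\right) = \frac{1187}{296} \left(-14\right) \left(-97\right) = \left(- \frac{8309}{148}\right) \left(-97\right) = \frac{805973}{148}$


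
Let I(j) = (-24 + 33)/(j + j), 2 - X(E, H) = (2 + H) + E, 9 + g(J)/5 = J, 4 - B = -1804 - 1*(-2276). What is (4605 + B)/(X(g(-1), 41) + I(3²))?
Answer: 8274/19 ≈ 435.47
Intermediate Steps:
B = -468 (B = 4 - (-1804 - 1*(-2276)) = 4 - (-1804 + 2276) = 4 - 1*472 = 4 - 472 = -468)
g(J) = -45 + 5*J
X(E, H) = -E - H (X(E, H) = 2 - ((2 + H) + E) = 2 - (2 + E + H) = 2 + (-2 - E - H) = -E - H)
I(j) = 9/(2*j) (I(j) = 9/((2*j)) = 9*(1/(2*j)) = 9/(2*j))
(4605 + B)/(X(g(-1), 41) + I(3²)) = (4605 - 468)/((-(-45 + 5*(-1)) - 1*41) + 9/(2*(3²))) = 4137/((-(-45 - 5) - 41) + (9/2)/9) = 4137/((-1*(-50) - 41) + (9/2)*(⅑)) = 4137/((50 - 41) + ½) = 4137/(9 + ½) = 4137/(19/2) = 4137*(2/19) = 8274/19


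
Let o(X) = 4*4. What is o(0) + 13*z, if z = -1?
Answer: 3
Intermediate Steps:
o(X) = 16
o(0) + 13*z = 16 + 13*(-1) = 16 - 13 = 3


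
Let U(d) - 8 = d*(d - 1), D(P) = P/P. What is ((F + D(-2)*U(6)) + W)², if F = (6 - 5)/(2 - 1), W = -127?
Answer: 7744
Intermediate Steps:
F = 1 (F = 1/1 = 1*1 = 1)
D(P) = 1
U(d) = 8 + d*(-1 + d) (U(d) = 8 + d*(d - 1) = 8 + d*(-1 + d))
((F + D(-2)*U(6)) + W)² = ((1 + 1*(8 + 6² - 1*6)) - 127)² = ((1 + 1*(8 + 36 - 6)) - 127)² = ((1 + 1*38) - 127)² = ((1 + 38) - 127)² = (39 - 127)² = (-88)² = 7744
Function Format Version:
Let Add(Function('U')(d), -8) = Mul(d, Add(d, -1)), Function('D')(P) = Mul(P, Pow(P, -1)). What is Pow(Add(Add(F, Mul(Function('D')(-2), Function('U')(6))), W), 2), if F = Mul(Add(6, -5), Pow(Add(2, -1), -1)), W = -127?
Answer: 7744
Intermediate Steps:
F = 1 (F = Mul(1, Pow(1, -1)) = Mul(1, 1) = 1)
Function('D')(P) = 1
Function('U')(d) = Add(8, Mul(d, Add(-1, d))) (Function('U')(d) = Add(8, Mul(d, Add(d, -1))) = Add(8, Mul(d, Add(-1, d))))
Pow(Add(Add(F, Mul(Function('D')(-2), Function('U')(6))), W), 2) = Pow(Add(Add(1, Mul(1, Add(8, Pow(6, 2), Mul(-1, 6)))), -127), 2) = Pow(Add(Add(1, Mul(1, Add(8, 36, -6))), -127), 2) = Pow(Add(Add(1, Mul(1, 38)), -127), 2) = Pow(Add(Add(1, 38), -127), 2) = Pow(Add(39, -127), 2) = Pow(-88, 2) = 7744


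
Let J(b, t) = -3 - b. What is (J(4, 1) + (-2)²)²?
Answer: 9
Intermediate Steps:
(J(4, 1) + (-2)²)² = ((-3 - 1*4) + (-2)²)² = ((-3 - 4) + 4)² = (-7 + 4)² = (-3)² = 9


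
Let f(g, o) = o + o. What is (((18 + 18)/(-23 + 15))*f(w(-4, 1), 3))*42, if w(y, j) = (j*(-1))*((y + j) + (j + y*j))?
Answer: -1134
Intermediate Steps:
w(y, j) = -j*(y + 2*j + j*y) (w(y, j) = (-j)*((j + y) + (j + j*y)) = (-j)*(y + 2*j + j*y) = -j*(y + 2*j + j*y))
f(g, o) = 2*o
(((18 + 18)/(-23 + 15))*f(w(-4, 1), 3))*42 = (((18 + 18)/(-23 + 15))*(2*3))*42 = ((36/(-8))*6)*42 = ((36*(-⅛))*6)*42 = -9/2*6*42 = -27*42 = -1134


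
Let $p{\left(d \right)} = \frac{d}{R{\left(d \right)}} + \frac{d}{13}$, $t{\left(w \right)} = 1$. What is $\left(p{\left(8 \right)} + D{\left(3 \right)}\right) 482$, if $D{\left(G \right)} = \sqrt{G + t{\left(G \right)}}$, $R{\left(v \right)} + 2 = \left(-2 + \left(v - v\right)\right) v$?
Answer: $\frac{122428}{117} \approx 1046.4$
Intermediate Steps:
$R{\left(v \right)} = -2 - 2 v$ ($R{\left(v \right)} = -2 + \left(-2 + \left(v - v\right)\right) v = -2 + \left(-2 + 0\right) v = -2 - 2 v$)
$p{\left(d \right)} = \frac{d}{13} + \frac{d}{-2 - 2 d}$ ($p{\left(d \right)} = \frac{d}{-2 - 2 d} + \frac{d}{13} = \frac{d}{13} + \frac{d}{-2 - 2 d}$)
$D{\left(G \right)} = \sqrt{1 + G}$ ($D{\left(G \right)} = \sqrt{G + 1} = \sqrt{1 + G}$)
$\left(p{\left(8 \right)} + D{\left(3 \right)}\right) 482 = \left(\frac{1}{26} \cdot 8 \frac{1}{1 + 8} \left(-11 + 2 \cdot 8\right) + \sqrt{1 + 3}\right) 482 = \left(\frac{1}{26} \cdot 8 \cdot \frac{1}{9} \left(-11 + 16\right) + \sqrt{4}\right) 482 = \left(\frac{1}{26} \cdot 8 \cdot \frac{1}{9} \cdot 5 + 2\right) 482 = \left(\frac{20}{117} + 2\right) 482 = \frac{254}{117} \cdot 482 = \frac{122428}{117}$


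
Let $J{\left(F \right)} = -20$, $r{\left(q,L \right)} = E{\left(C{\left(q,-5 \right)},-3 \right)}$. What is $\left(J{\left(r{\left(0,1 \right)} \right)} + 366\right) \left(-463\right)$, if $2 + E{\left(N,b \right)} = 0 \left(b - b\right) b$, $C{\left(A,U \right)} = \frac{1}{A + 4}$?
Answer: $-160198$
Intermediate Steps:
$C{\left(A,U \right)} = \frac{1}{4 + A}$
$E{\left(N,b \right)} = -2$ ($E{\left(N,b \right)} = -2 + 0 \left(b - b\right) b = -2 + 0 \cdot 0 b = -2 + 0 b = -2 + 0 = -2$)
$r{\left(q,L \right)} = -2$
$\left(J{\left(r{\left(0,1 \right)} \right)} + 366\right) \left(-463\right) = \left(-20 + 366\right) \left(-463\right) = 346 \left(-463\right) = -160198$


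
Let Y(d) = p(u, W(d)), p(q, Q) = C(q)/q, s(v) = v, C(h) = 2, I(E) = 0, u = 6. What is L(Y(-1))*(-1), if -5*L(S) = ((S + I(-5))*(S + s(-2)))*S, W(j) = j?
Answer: -1/27 ≈ -0.037037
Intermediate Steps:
p(q, Q) = 2/q
Y(d) = 1/3 (Y(d) = 2/6 = 2*(1/6) = 1/3)
L(S) = -S**2*(-2 + S)/5 (L(S) = -(S + 0)*(S - 2)*S/5 = -S*(-2 + S)*S/5 = -S**2*(-2 + S)/5)
L(Y(-1))*(-1) = ((1/3)**2*(2 - 1*1/3)/5)*(-1) = ((1/5)*(1/9)*(2 - 1/3))*(-1) = ((1/5)*(1/9)*(5/3))*(-1) = (1/27)*(-1) = -1/27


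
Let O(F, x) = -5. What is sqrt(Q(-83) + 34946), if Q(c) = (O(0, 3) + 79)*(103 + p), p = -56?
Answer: 2*sqrt(9606) ≈ 196.02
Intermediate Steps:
Q(c) = 3478 (Q(c) = (-5 + 79)*(103 - 56) = 74*47 = 3478)
sqrt(Q(-83) + 34946) = sqrt(3478 + 34946) = sqrt(38424) = 2*sqrt(9606)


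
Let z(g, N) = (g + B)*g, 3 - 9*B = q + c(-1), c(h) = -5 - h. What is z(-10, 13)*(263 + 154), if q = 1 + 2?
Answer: 119540/3 ≈ 39847.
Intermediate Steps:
q = 3
B = 4/9 (B = ⅓ - (3 + (-5 - 1*(-1)))/9 = ⅓ - (3 + (-5 + 1))/9 = ⅓ - (3 - 4)/9 = ⅓ - ⅑*(-1) = ⅓ + ⅑ = 4/9 ≈ 0.44444)
z(g, N) = g*(4/9 + g) (z(g, N) = (g + 4/9)*g = (4/9 + g)*g = g*(4/9 + g))
z(-10, 13)*(263 + 154) = ((⅑)*(-10)*(4 + 9*(-10)))*(263 + 154) = ((⅑)*(-10)*(4 - 90))*417 = ((⅑)*(-10)*(-86))*417 = (860/9)*417 = 119540/3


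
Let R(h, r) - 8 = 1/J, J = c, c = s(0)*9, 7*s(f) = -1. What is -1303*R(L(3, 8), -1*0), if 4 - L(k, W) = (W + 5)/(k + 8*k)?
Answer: -84695/9 ≈ -9410.6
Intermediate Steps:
L(k, W) = 4 - (5 + W)/(9*k) (L(k, W) = 4 - (W + 5)/(k + 8*k) = 4 - (5 + W)/(9*k))
s(f) = -⅐ (s(f) = (⅐)*(-1) = -⅐)
c = -9/7 (c = -⅐*9 = -9/7 ≈ -1.2857)
J = -9/7 ≈ -1.2857
R(h, r) = 65/9 (R(h, r) = 8 + 1/(-9/7) = 8 - 7/9 = 65/9)
-1303*R(L(3, 8), -1*0) = -1303*65/9 = -84695/9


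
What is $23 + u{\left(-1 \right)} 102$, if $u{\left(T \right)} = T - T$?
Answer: $23$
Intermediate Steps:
$u{\left(T \right)} = 0$
$23 + u{\left(-1 \right)} 102 = 23 + 0 \cdot 102 = 23 + 0 = 23$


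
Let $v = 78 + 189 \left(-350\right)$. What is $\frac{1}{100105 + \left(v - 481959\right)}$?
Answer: $- \frac{1}{447926} \approx -2.2325 \cdot 10^{-6}$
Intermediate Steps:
$v = -66072$ ($v = 78 - 66150 = -66072$)
$\frac{1}{100105 + \left(v - 481959\right)} = \frac{1}{100105 - 548031} = \frac{1}{-447926} = - \frac{1}{447926}$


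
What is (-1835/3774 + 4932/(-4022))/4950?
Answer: -12996869/37568094300 ≈ -0.00034596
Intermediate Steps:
(-1835/3774 + 4932/(-4022))/4950 = (-1835*1/3774 + 4932*(-1/4022))*(1/4950) = (-1835/3774 - 2466/2011)*(1/4950) = -12996869/7589514*1/4950 = -12996869/37568094300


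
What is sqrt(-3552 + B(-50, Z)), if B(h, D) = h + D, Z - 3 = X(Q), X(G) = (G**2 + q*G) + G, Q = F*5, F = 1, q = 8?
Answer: I*sqrt(3529) ≈ 59.405*I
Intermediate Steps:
Q = 5 (Q = 1*5 = 5)
X(G) = G**2 + 9*G (X(G) = (G**2 + 8*G) + G = G**2 + 9*G)
Z = 73 (Z = 3 + 5*(9 + 5) = 3 + 5*14 = 3 + 70 = 73)
B(h, D) = D + h
sqrt(-3552 + B(-50, Z)) = sqrt(-3552 + (73 - 50)) = sqrt(-3552 + 23) = sqrt(-3529) = I*sqrt(3529)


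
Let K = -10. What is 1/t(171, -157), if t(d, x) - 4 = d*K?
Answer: -1/1706 ≈ -0.00058617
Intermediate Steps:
t(d, x) = 4 - 10*d (t(d, x) = 4 + d*(-10) = 4 - 10*d)
1/t(171, -157) = 1/(4 - 10*171) = 1/(4 - 1710) = 1/(-1706) = -1/1706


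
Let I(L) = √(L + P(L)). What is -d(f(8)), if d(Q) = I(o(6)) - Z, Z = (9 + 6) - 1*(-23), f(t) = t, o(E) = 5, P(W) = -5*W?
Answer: 38 - 2*I*√5 ≈ 38.0 - 4.4721*I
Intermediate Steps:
I(L) = 2*√(-L) (I(L) = √(L - 5*L) = √(-4*L) = 2*√(-L))
Z = 38 (Z = 15 + 23 = 38)
d(Q) = -38 + 2*I*√5 (d(Q) = 2*√(-1*5) - 1*38 = 2*√(-5) - 38 = 2*(I*√5) - 38 = 2*I*√5 - 38 = -38 + 2*I*√5)
-d(f(8)) = -(-38 + 2*I*√5) = 38 - 2*I*√5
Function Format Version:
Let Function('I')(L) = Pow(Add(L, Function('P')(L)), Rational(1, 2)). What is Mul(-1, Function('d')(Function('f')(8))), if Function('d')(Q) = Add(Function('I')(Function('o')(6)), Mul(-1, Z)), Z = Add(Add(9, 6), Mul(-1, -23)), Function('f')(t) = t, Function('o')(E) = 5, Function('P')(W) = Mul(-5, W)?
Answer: Add(38, Mul(-2, I, Pow(5, Rational(1, 2)))) ≈ Add(38.000, Mul(-4.4721, I))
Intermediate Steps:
Function('I')(L) = Mul(2, Pow(Mul(-1, L), Rational(1, 2))) (Function('I')(L) = Pow(Add(L, Mul(-5, L)), Rational(1, 2)) = Pow(Mul(-4, L), Rational(1, 2)) = Mul(2, Pow(Mul(-1, L), Rational(1, 2))))
Z = 38 (Z = Add(15, 23) = 38)
Function('d')(Q) = Add(-38, Mul(2, I, Pow(5, Rational(1, 2)))) (Function('d')(Q) = Add(Mul(2, Pow(Mul(-1, 5), Rational(1, 2))), Mul(-1, 38)) = Add(Mul(2, Pow(-5, Rational(1, 2))), -38) = Add(Mul(2, Mul(I, Pow(5, Rational(1, 2)))), -38) = Add(Mul(2, I, Pow(5, Rational(1, 2))), -38) = Add(-38, Mul(2, I, Pow(5, Rational(1, 2)))))
Mul(-1, Function('d')(Function('f')(8))) = Mul(-1, Add(-38, Mul(2, I, Pow(5, Rational(1, 2))))) = Add(38, Mul(-2, I, Pow(5, Rational(1, 2))))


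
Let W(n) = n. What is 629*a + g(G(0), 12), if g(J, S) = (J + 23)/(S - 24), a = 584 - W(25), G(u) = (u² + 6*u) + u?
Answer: 4219309/12 ≈ 3.5161e+5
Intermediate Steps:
G(u) = u² + 7*u
a = 559 (a = 584 - 1*25 = 584 - 25 = 559)
g(J, S) = (23 + J)/(-24 + S)
629*a + g(G(0), 12) = 629*559 + (23 + 0*(7 + 0))/(-24 + 12) = 351611 + (23 + 0*7)/(-12) = 351611 - (23 + 0)/12 = 351611 - 1/12*23 = 351611 - 23/12 = 4219309/12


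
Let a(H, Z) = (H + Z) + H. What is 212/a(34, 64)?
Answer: 53/33 ≈ 1.6061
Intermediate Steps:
a(H, Z) = Z + 2*H
212/a(34, 64) = 212/(64 + 2*34) = 212/(64 + 68) = 212/132 = 212*(1/132) = 53/33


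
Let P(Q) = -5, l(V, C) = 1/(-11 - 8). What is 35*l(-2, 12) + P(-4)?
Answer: -130/19 ≈ -6.8421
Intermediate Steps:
l(V, C) = -1/19 (l(V, C) = 1/(-19) = -1/19)
35*l(-2, 12) + P(-4) = 35*(-1/19) - 5 = -35/19 - 5 = -130/19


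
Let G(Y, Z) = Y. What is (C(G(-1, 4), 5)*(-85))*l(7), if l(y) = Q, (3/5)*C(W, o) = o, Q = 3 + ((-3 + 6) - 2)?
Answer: -8500/3 ≈ -2833.3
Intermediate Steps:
Q = 4 (Q = 3 + (3 - 2) = 3 + 1 = 4)
C(W, o) = 5*o/3
l(y) = 4
(C(G(-1, 4), 5)*(-85))*l(7) = (((5/3)*5)*(-85))*4 = ((25/3)*(-85))*4 = -2125/3*4 = -8500/3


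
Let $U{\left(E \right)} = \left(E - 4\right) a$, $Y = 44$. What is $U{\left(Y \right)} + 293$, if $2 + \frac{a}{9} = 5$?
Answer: $1373$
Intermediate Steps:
$a = 27$ ($a = -18 + 9 \cdot 5 = -18 + 45 = 27$)
$U{\left(E \right)} = -108 + 27 E$ ($U{\left(E \right)} = \left(E - 4\right) 27 = \left(-4 + E\right) 27 = -108 + 27 E$)
$U{\left(Y \right)} + 293 = \left(-108 + 27 \cdot 44\right) + 293 = \left(-108 + 1188\right) + 293 = 1080 + 293 = 1373$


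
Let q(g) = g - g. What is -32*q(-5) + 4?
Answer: 4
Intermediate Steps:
q(g) = 0
-32*q(-5) + 4 = -32*0 + 4 = 0 + 4 = 4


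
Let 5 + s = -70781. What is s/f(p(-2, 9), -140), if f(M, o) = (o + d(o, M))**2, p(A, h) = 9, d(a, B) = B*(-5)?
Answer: -70786/34225 ≈ -2.0683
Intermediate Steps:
d(a, B) = -5*B
f(M, o) = (o - 5*M)**2
s = -70786 (s = -5 - 70781 = -70786)
s/f(p(-2, 9), -140) = -70786/(-1*(-140) + 5*9)**2 = -70786/(140 + 45)**2 = -70786/(185**2) = -70786/34225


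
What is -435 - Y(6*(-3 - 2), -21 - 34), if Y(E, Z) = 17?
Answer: -452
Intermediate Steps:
-435 - Y(6*(-3 - 2), -21 - 34) = -435 - 1*17 = -435 - 17 = -452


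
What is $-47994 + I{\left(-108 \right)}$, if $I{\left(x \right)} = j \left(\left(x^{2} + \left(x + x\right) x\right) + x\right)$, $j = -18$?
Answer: $-675906$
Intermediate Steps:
$I{\left(x \right)} = - 54 x^{2} - 18 x$ ($I{\left(x \right)} = - 18 \left(\left(x^{2} + \left(x + x\right) x\right) + x\right) = - 18 \left(\left(x^{2} + 2 x x\right) + x\right) = - 18 \left(\left(x^{2} + 2 x^{2}\right) + x\right) = - 18 \left(3 x^{2} + x\right) = - 18 \left(x + 3 x^{2}\right) = - 54 x^{2} - 18 x$)
$-47994 + I{\left(-108 \right)} = -47994 - - 1944 \left(1 + 3 \left(-108\right)\right) = -47994 - - 1944 \left(1 - 324\right) = -47994 - \left(-1944\right) \left(-323\right) = -47994 - 627912 = -675906$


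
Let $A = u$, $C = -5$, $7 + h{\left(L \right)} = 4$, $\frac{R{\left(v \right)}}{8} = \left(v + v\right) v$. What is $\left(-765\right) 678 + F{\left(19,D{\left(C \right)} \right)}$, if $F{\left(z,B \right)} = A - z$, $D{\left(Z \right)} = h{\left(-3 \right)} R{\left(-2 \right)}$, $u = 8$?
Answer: $-518681$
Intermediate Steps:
$R{\left(v \right)} = 16 v^{2}$ ($R{\left(v \right)} = 8 \left(v + v\right) v = 8 \cdot 2 v v = 8 \cdot 2 v^{2} = 16 v^{2}$)
$h{\left(L \right)} = -3$ ($h{\left(L \right)} = -7 + 4 = -3$)
$D{\left(Z \right)} = -192$ ($D{\left(Z \right)} = - 3 \cdot 16 \left(-2\right)^{2} = - 3 \cdot 16 \cdot 4 = \left(-3\right) 64 = -192$)
$A = 8$
$F{\left(z,B \right)} = 8 - z$
$\left(-765\right) 678 + F{\left(19,D{\left(C \right)} \right)} = \left(-765\right) 678 + \left(8 - 19\right) = -518670 + \left(8 - 19\right) = -518670 - 11 = -518681$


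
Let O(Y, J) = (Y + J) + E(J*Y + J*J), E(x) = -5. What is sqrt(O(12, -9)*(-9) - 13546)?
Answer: 2*I*sqrt(3382) ≈ 116.31*I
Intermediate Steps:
O(Y, J) = -5 + J + Y (O(Y, J) = (Y + J) - 5 = (J + Y) - 5 = -5 + J + Y)
sqrt(O(12, -9)*(-9) - 13546) = sqrt((-5 - 9 + 12)*(-9) - 13546) = sqrt(-2*(-9) - 13546) = sqrt(18 - 13546) = sqrt(-13528) = 2*I*sqrt(3382)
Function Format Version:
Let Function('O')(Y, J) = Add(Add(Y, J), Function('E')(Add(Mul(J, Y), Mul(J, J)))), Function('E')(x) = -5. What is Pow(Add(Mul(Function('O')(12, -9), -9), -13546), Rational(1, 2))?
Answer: Mul(2, I, Pow(3382, Rational(1, 2))) ≈ Mul(116.31, I)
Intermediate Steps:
Function('O')(Y, J) = Add(-5, J, Y) (Function('O')(Y, J) = Add(Add(Y, J), -5) = Add(Add(J, Y), -5) = Add(-5, J, Y))
Pow(Add(Mul(Function('O')(12, -9), -9), -13546), Rational(1, 2)) = Pow(Add(Mul(Add(-5, -9, 12), -9), -13546), Rational(1, 2)) = Pow(Add(Mul(-2, -9), -13546), Rational(1, 2)) = Pow(Add(18, -13546), Rational(1, 2)) = Pow(-13528, Rational(1, 2)) = Mul(2, I, Pow(3382, Rational(1, 2)))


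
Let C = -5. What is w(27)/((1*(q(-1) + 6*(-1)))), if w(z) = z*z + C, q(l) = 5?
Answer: -724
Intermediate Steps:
w(z) = -5 + z² (w(z) = z*z - 5 = z² - 5 = -5 + z²)
w(27)/((1*(q(-1) + 6*(-1)))) = (-5 + 27²)/((1*(5 + 6*(-1)))) = (-5 + 729)/((1*(5 - 6))) = 724/((1*(-1))) = 724/(-1) = 724*(-1) = -724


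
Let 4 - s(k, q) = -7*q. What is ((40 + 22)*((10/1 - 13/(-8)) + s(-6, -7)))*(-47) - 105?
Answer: 388599/4 ≈ 97150.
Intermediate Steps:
s(k, q) = 4 + 7*q (s(k, q) = 4 - (-7)*q = 4 + 7*q)
((40 + 22)*((10/1 - 13/(-8)) + s(-6, -7)))*(-47) - 105 = ((40 + 22)*((10/1 - 13/(-8)) + (4 + 7*(-7))))*(-47) - 105 = (62*((10*1 - 13*(-1/8)) + (4 - 49)))*(-47) - 105 = (62*((10 + 13/8) - 45))*(-47) - 105 = (62*(93/8 - 45))*(-47) - 105 = (62*(-267/8))*(-47) - 105 = -8277/4*(-47) - 105 = 389019/4 - 105 = 388599/4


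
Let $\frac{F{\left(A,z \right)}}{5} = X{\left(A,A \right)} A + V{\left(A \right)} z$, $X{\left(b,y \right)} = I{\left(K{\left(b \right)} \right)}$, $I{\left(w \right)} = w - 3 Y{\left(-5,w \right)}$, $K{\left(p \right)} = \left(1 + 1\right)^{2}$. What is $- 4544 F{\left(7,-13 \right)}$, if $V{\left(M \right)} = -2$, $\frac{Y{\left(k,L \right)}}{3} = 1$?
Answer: $204480$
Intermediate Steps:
$K{\left(p \right)} = 4$ ($K{\left(p \right)} = 2^{2} = 4$)
$Y{\left(k,L \right)} = 3$ ($Y{\left(k,L \right)} = 3 \cdot 1 = 3$)
$I{\left(w \right)} = -9 + w$ ($I{\left(w \right)} = w - 9 = -9 + w$)
$X{\left(b,y \right)} = -5$ ($X{\left(b,y \right)} = -9 + 4 = -5$)
$F{\left(A,z \right)} = - 25 A - 10 z$ ($F{\left(A,z \right)} = 5 \left(- 5 A - 2 z\right) = - 25 A - 10 z$)
$- 4544 F{\left(7,-13 \right)} = - 4544 \left(\left(-25\right) 7 - -130\right) = - 4544 \left(-175 + 130\right) = \left(-4544\right) \left(-45\right) = 204480$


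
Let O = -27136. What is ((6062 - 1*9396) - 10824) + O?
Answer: -41294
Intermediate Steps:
((6062 - 1*9396) - 10824) + O = ((6062 - 1*9396) - 10824) - 27136 = ((6062 - 9396) - 10824) - 27136 = (-3334 - 10824) - 27136 = -14158 - 27136 = -41294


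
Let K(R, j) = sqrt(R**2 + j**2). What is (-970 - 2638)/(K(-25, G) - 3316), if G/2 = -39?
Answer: 11964128/10989147 + 3608*sqrt(6709)/10989147 ≈ 1.1156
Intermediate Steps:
G = -78 (G = 2*(-39) = -78)
(-970 - 2638)/(K(-25, G) - 3316) = (-970 - 2638)/(sqrt((-25)**2 + (-78)**2) - 3316) = -3608/(sqrt(625 + 6084) - 3316) = -3608/(sqrt(6709) - 3316) = -3608/(-3316 + sqrt(6709))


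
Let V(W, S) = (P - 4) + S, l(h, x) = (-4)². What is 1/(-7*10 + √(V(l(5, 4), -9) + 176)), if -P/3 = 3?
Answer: -5/339 - √154/4746 ≈ -0.017364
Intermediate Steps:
l(h, x) = 16
P = -9 (P = -3*3 = -9)
V(W, S) = -13 + S (V(W, S) = (-9 - 4) + S = -13 + S)
1/(-7*10 + √(V(l(5, 4), -9) + 176)) = 1/(-7*10 + √((-13 - 9) + 176)) = 1/(-70 + √(-22 + 176)) = 1/(-70 + √154)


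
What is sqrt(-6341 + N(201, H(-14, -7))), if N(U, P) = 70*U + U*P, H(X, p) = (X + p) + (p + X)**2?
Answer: sqrt(92149) ≈ 303.56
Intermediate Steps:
H(X, p) = X + p + (X + p)**2 (H(X, p) = (X + p) + (X + p)**2 = X + p + (X + p)**2)
N(U, P) = 70*U + P*U
sqrt(-6341 + N(201, H(-14, -7))) = sqrt(-6341 + 201*(70 + (-14 - 7 + (-14 - 7)**2))) = sqrt(-6341 + 201*(70 + (-14 - 7 + (-21)**2))) = sqrt(-6341 + 201*(70 + (-14 - 7 + 441))) = sqrt(-6341 + 201*(70 + 420)) = sqrt(-6341 + 201*490) = sqrt(-6341 + 98490) = sqrt(92149)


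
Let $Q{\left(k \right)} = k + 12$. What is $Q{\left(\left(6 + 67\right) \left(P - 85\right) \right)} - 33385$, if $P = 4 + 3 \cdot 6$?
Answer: $-37972$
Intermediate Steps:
$P = 22$ ($P = 4 + 18 = 22$)
$Q{\left(k \right)} = 12 + k$
$Q{\left(\left(6 + 67\right) \left(P - 85\right) \right)} - 33385 = \left(12 + \left(6 + 67\right) \left(22 - 85\right)\right) - 33385 = \left(12 + 73 \left(22 - 85\right)\right) - 33385 = \left(12 + 73 \left(-63\right)\right) - 33385 = \left(12 - 4599\right) - 33385 = -4587 - 33385 = -37972$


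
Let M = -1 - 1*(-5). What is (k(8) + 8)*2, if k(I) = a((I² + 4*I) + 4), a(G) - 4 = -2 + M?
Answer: 28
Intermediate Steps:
M = 4 (M = -1 + 5 = 4)
a(G) = 6 (a(G) = 4 + (-2 + 4) = 4 + 2 = 6)
k(I) = 6
(k(8) + 8)*2 = (6 + 8)*2 = 14*2 = 28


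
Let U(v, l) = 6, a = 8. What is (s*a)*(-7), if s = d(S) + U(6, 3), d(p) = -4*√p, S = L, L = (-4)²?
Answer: 560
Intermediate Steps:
L = 16
S = 16
s = -10 (s = -4*√16 + 6 = -4*4 + 6 = -16 + 6 = -10)
(s*a)*(-7) = -10*8*(-7) = -80*(-7) = 560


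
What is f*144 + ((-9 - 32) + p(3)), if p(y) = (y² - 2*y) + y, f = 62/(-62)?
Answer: -179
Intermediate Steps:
f = -1 (f = 62*(-1/62) = -1)
p(y) = y² - y
f*144 + ((-9 - 32) + p(3)) = -1*144 + ((-9 - 32) + 3*(-1 + 3)) = -144 + (-41 + 3*2) = -144 + (-41 + 6) = -144 - 35 = -179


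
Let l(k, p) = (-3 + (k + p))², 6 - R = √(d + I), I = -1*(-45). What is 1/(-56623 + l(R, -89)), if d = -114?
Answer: -I/(172*√69 + 49296*I) ≈ -2.0269e-5 - 5.8744e-7*I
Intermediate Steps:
I = 45
R = 6 - I*√69 (R = 6 - √(-114 + 45) = 6 - √(-69) = 6 - I*√69 ≈ 6.0 - 8.3066*I)
l(k, p) = (-3 + k + p)²
1/(-56623 + l(R, -89)) = 1/(-56623 + (-3 + (6 - I*√69) - 89)²) = 1/(-56623 + (-86 - I*√69)²)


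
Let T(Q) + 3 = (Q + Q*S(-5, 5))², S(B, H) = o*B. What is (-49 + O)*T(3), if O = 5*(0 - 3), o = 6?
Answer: -484224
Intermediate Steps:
S(B, H) = 6*B
O = -15 (O = 5*(-3) = -15)
T(Q) = -3 + 841*Q² (T(Q) = -3 + (Q + Q*(6*(-5)))² = -3 + (Q + Q*(-30))² = -3 + (Q - 30*Q)² = -3 + (-29*Q)² = -3 + 841*Q²)
(-49 + O)*T(3) = (-49 - 15)*(-3 + 841*3²) = -64*(-3 + 841*9) = -64*(-3 + 7569) = -64*7566 = -484224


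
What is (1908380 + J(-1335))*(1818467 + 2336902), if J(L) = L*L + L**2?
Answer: 22741628124270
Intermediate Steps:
J(L) = 2*L**2 (J(L) = L**2 + L**2 = 2*L**2)
(1908380 + J(-1335))*(1818467 + 2336902) = (1908380 + 2*(-1335)**2)*(1818467 + 2336902) = (1908380 + 2*1782225)*4155369 = (1908380 + 3564450)*4155369 = 5472830*4155369 = 22741628124270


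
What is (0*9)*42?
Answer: 0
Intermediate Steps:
(0*9)*42 = 0*42 = 0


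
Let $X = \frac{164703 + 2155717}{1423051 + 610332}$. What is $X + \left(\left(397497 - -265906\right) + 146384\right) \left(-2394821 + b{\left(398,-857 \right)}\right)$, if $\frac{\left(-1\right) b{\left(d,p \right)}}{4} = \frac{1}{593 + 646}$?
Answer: $- \frac{1628595006538491224501}{839787179} \approx -1.9393 \cdot 10^{12}$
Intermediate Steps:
$b{\left(d,p \right)} = - \frac{4}{1239}$ ($b{\left(d,p \right)} = - \frac{4}{593 + 646} = - \frac{4}{1239}$)
$X = \frac{2320420}{2033383} \approx 1.1412$
$X + \left(\left(397497 - -265906\right) + 146384\right) \left(-2394821 + b{\left(398,-857 \right)}\right) = \frac{2320420}{2033383} + \left(\left(397497 - -265906\right) + 146384\right) \left(-2394821 - \frac{4}{1239}\right) = \frac{2320420}{2033383} + \left(\left(397497 + 265906\right) + 146384\right) \left(- \frac{2967183223}{1239}\right) = \frac{2320420}{2033383} + \left(663403 + 146384\right) \left(- \frac{2967183223}{1239}\right) = \frac{2320420}{2033383} + 809787 \left(- \frac{2967183223}{1239}\right) = \frac{2320420}{2033383} - \frac{800928800201167}{413} = - \frac{1628595006538491224501}{839787179}$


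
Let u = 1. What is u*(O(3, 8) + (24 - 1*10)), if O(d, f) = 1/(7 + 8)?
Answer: 211/15 ≈ 14.067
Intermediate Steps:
O(d, f) = 1/15
u*(O(3, 8) + (24 - 1*10)) = 1*(1/15 + (24 - 1*10)) = 1*(1/15 + (24 - 10)) = 1*(1/15 + 14) = 1*(211/15) = 211/15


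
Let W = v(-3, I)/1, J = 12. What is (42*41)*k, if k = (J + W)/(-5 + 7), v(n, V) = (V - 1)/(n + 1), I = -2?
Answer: 23247/2 ≈ 11624.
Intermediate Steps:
v(n, V) = (-1 + V)/(1 + n)
W = 3/2 (W = ((-1 - 2)/(1 - 3))/1 = (-3/(-2))*1 = -½*(-3)*1 = (3/2)*1 = 3/2 ≈ 1.5000)
k = 27/4 (k = (12 + 3/2)/(-5 + 7) = (27/2)/2 = (27/2)*(½) = 27/4 ≈ 6.7500)
(42*41)*k = (42*41)*(27/4) = 1722*(27/4) = 23247/2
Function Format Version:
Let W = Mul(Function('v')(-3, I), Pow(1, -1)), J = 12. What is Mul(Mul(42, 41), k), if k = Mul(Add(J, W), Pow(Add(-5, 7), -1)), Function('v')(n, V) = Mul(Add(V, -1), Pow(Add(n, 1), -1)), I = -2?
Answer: Rational(23247, 2) ≈ 11624.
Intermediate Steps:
Function('v')(n, V) = Mul(Pow(Add(1, n), -1), Add(-1, V)) (Function('v')(n, V) = Mul(Add(-1, V), Pow(Add(1, n), -1)) = Mul(Pow(Add(1, n), -1), Add(-1, V)))
W = Rational(3, 2) (W = Mul(Mul(Pow(Add(1, -3), -1), Add(-1, -2)), Pow(1, -1)) = Mul(Mul(Pow(-2, -1), -3), 1) = Mul(Mul(Rational(-1, 2), -3), 1) = Mul(Rational(3, 2), 1) = Rational(3, 2) ≈ 1.5000)
k = Rational(27, 4) (k = Mul(Add(12, Rational(3, 2)), Pow(Add(-5, 7), -1)) = Mul(Rational(27, 2), Pow(2, -1)) = Mul(Rational(27, 2), Rational(1, 2)) = Rational(27, 4) ≈ 6.7500)
Mul(Mul(42, 41), k) = Mul(Mul(42, 41), Rational(27, 4)) = Mul(1722, Rational(27, 4)) = Rational(23247, 2)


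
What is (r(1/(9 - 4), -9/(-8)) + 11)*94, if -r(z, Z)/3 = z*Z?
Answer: 19411/20 ≈ 970.55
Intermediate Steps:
r(z, Z) = -3*Z*z (r(z, Z) = -3*z*Z = -3*Z*z)
(r(1/(9 - 4), -9/(-8)) + 11)*94 = (-3*(-9/(-8))/(9 - 4) + 11)*94 = (-3*(-9*(-⅛))/5 + 11)*94 = (-3*9/8*⅕ + 11)*94 = (-27/40 + 11)*94 = (413/40)*94 = 19411/20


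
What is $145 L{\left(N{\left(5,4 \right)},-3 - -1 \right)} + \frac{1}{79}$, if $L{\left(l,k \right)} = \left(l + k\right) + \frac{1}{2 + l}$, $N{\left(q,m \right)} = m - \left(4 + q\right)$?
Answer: $- \frac{252007}{237} \approx -1063.3$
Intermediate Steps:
$N{\left(q,m \right)} = -4 + m - q$
$L{\left(l,k \right)} = k + l + \frac{1}{2 + l}$ ($L{\left(l,k \right)} = \left(k + l\right) + \frac{1}{2 + l} = k + l + \frac{1}{2 + l}$)
$145 L{\left(N{\left(5,4 \right)},-3 - -1 \right)} + \frac{1}{79} = 145 \frac{1 + \left(-4 + 4 - 5\right)^{2} + 2 \left(-3 - -1\right) + 2 \left(-4 + 4 - 5\right) + \left(-3 - -1\right) \left(-4 + 4 - 5\right)}{2 - 5} + \frac{1}{79} = 145 \frac{1 + \left(-4 + 4 - 5\right)^{2} + 2 \left(-3 + 1\right) + 2 \left(-4 + 4 - 5\right) + \left(-3 + 1\right) \left(-4 + 4 - 5\right)}{2 - 5} + \frac{1}{79} = 145 \frac{1 + \left(-5\right)^{2} + 2 \left(-2\right) + 2 \left(-5\right) - -10}{2 - 5} + \frac{1}{79} = 145 \frac{1 + 25 - 4 - 10 + 10}{-3} + \frac{1}{79} = 145 \left(\left(- \frac{1}{3}\right) 22\right) + \frac{1}{79} = 145 \left(- \frac{22}{3}\right) + \frac{1}{79} = - \frac{3190}{3} + \frac{1}{79} = - \frac{252007}{237}$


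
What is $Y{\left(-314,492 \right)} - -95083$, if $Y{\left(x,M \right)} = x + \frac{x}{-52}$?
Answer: $\frac{2464151}{26} \approx 94775.0$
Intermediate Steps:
$Y{\left(x,M \right)} = \frac{51 x}{52}$ ($Y{\left(x,M \right)} = x + x \left(- \frac{1}{52}\right) = x - \frac{x}{52} = \frac{51 x}{52}$)
$Y{\left(-314,492 \right)} - -95083 = \frac{51}{52} \left(-314\right) - -95083 = - \frac{8007}{26} + 95083 = \frac{2464151}{26}$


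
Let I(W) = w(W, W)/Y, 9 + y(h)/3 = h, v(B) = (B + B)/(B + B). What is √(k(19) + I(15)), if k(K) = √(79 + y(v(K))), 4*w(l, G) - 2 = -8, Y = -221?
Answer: √(1326 + 195364*√55)/442 ≈ 2.7245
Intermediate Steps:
w(l, G) = -3/2 (w(l, G) = ½ + (¼)*(-8) = ½ - 2 = -3/2)
v(B) = 1 (v(B) = (2*B)/((2*B)) = (2*B)*(1/(2*B)) = 1)
y(h) = -27 + 3*h
I(W) = 3/442 (I(W) = -3/2/(-221) = -3/2*(-1/221) = 3/442)
k(K) = √55 (k(K) = √(79 + (-27 + 3*1)) = √(79 + (-27 + 3)) = √(79 - 24) = √55)
√(k(19) + I(15)) = √(√55 + 3/442) = √(3/442 + √55)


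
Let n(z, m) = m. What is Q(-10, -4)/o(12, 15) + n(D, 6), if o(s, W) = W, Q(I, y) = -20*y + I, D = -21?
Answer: 32/3 ≈ 10.667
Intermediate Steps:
Q(I, y) = I - 20*y
Q(-10, -4)/o(12, 15) + n(D, 6) = (-10 - 20*(-4))/15 + 6 = (-10 + 80)/15 + 6 = (1/15)*70 + 6 = 14/3 + 6 = 32/3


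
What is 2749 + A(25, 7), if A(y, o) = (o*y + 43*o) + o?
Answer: 3232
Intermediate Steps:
A(y, o) = 44*o + o*y (A(y, o) = (43*o + o*y) + o = 44*o + o*y)
2749 + A(25, 7) = 2749 + 7*(44 + 25) = 2749 + 7*69 = 2749 + 483 = 3232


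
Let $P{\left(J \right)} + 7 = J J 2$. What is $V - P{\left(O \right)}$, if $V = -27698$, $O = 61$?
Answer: $-35133$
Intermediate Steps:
$P{\left(J \right)} = -7 + 2 J^{2}$ ($P{\left(J \right)} = -7 + J J 2 = -7 + J^{2} \cdot 2 = -7 + 2 J^{2}$)
$V - P{\left(O \right)} = -27698 - \left(-7 + 2 \cdot 61^{2}\right) = -27698 - \left(-7 + 2 \cdot 3721\right) = -27698 - \left(-7 + 7442\right) = -27698 - 7435 = -35133$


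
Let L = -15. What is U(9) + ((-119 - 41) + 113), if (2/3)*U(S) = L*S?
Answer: -499/2 ≈ -249.50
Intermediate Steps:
U(S) = -45*S/2 (U(S) = 3*(-15*S)/2 = -45*S/2)
U(9) + ((-119 - 41) + 113) = -45/2*9 + ((-119 - 41) + 113) = -405/2 + (-160 + 113) = -405/2 - 47 = -499/2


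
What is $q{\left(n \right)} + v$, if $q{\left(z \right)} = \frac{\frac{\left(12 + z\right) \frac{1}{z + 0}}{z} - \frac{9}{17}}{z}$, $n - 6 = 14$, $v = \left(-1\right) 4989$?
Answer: $- \frac{42406691}{8500} \approx -4989.0$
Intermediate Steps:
$v = -4989$
$n = 20$ ($n = 6 + 14 = 20$)
$q{\left(z \right)} = \frac{- \frac{9}{17} + \frac{12 + z}{z^{2}}}{z}$ ($q{\left(z \right)} = \frac{\frac{\left(12 + z\right) \frac{1}{z}}{z} - \frac{9}{17}}{z} = \frac{\frac{\frac{1}{z} \left(12 + z\right)}{z} - \frac{9}{17}}{z} = \frac{\frac{12 + z}{z^{2}} - \frac{9}{17}}{z} = \frac{- \frac{9}{17} + \frac{12 + z}{z^{2}}}{z}$)
$q{\left(n \right)} + v = \frac{12 + 20 - \frac{9 \cdot 20^{2}}{17}}{8000} - 4989 = \frac{12 + 20 - \frac{3600}{17}}{8000} - 4989 = \frac{1}{8000} \left(- \frac{3056}{17}\right) - 4989 = - \frac{191}{8500} - 4989 = - \frac{42406691}{8500}$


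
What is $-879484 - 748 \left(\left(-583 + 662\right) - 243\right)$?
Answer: $-756812$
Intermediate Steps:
$-879484 - 748 \left(\left(-583 + 662\right) - 243\right) = -879484 - 748 \left(79 - 243\right) = -879484 - -122672 = -879484 + 122672 = -756812$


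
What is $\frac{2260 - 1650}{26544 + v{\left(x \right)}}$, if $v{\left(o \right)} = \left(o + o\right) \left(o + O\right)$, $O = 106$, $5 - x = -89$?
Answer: $\frac{305}{32072} \approx 0.0095098$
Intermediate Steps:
$x = 94$ ($x = 5 - -89 = 5 + 89 = 94$)
$v{\left(o \right)} = 2 o \left(106 + o\right)$ ($v{\left(o \right)} = \left(o + o\right) \left(o + 106\right) = 2 o \left(106 + o\right)$)
$\frac{2260 - 1650}{26544 + v{\left(x \right)}} = \frac{2260 - 1650}{26544 + 2 \cdot 94 \left(106 + 94\right)} = \frac{610}{26544 + 2 \cdot 94 \cdot 200} = \frac{610}{26544 + 37600} = \frac{610}{64144} = 610 \cdot \frac{1}{64144} = \frac{305}{32072}$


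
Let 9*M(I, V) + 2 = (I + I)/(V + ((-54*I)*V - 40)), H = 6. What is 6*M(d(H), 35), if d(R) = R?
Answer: -45404/34035 ≈ -1.3340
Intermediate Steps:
M(I, V) = -2/9 + 2*I/(9*(-40 + V - 54*I*V)) (M(I, V) = -2/9 + ((I + I)/(V + ((-54*I)*V - 40)))/9 = -2/9 + ((2*I)/(V + (-54*I*V - 40)))/9 = -2/9 + ((2*I)/(V + (-40 - 54*I*V)))/9 = -2/9 + ((2*I)/(-40 + V - 54*I*V))/9 = -2/9 + (2*I/(-40 + V - 54*I*V))/9 = -2/9 + 2*I/(9*(-40 + V - 54*I*V)))
6*M(d(H), 35) = 6*(2*(-40 + 35 - 1*6 - 54*6*35)/(9*(40 - 1*35 + 54*6*35))) = 6*(2*(-40 + 35 - 6 - 11340)/(9*(40 - 35 + 11340))) = 6*((2/9)*(-11351)/11345) = 6*((2/9)*(1/11345)*(-11351)) = 6*(-22702/102105) = -45404/34035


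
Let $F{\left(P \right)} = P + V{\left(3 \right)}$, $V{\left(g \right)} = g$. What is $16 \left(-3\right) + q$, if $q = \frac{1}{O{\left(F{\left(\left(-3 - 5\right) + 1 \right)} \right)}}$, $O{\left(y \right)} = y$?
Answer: $- \frac{193}{4} \approx -48.25$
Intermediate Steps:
$F{\left(P \right)} = 3 + P$ ($F{\left(P \right)} = P + 3 = 3 + P$)
$q = - \frac{1}{4}$ ($q = \frac{1}{3 + \left(\left(-3 - 5\right) + 1\right)} = \frac{1}{3 + \left(-8 + 1\right)} = \frac{1}{3 - 7} = \frac{1}{-4} = - \frac{1}{4} \approx -0.25$)
$16 \left(-3\right) + q = 16 \left(-3\right) - \frac{1}{4} = -48 - \frac{1}{4} = - \frac{193}{4}$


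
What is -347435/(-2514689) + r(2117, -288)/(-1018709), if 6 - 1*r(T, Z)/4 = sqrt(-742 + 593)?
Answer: 353874808879/2561736316501 + 4*I*sqrt(149)/1018709 ≈ 0.13814 + 4.793e-5*I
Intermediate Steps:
r(T, Z) = 24 - 4*I*sqrt(149) (r(T, Z) = 24 - 4*sqrt(-742 + 593) = 24 - 4*I*sqrt(149))
-347435/(-2514689) + r(2117, -288)/(-1018709) = -347435/(-2514689) + (24 - 4*I*sqrt(149))/(-1018709) = -347435*(-1/2514689) + (24 - 4*I*sqrt(149))*(-1/1018709) = 347435/2514689 + (-24/1018709 + 4*I*sqrt(149)/1018709) = 353874808879/2561736316501 + 4*I*sqrt(149)/1018709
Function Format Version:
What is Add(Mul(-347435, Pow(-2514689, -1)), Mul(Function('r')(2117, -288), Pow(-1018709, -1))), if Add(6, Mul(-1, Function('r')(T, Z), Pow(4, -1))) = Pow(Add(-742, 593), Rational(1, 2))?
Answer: Add(Rational(353874808879, 2561736316501), Mul(Rational(4, 1018709), I, Pow(149, Rational(1, 2)))) ≈ Add(0.13814, Mul(4.7930e-5, I))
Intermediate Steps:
Function('r')(T, Z) = Add(24, Mul(-4, I, Pow(149, Rational(1, 2)))) (Function('r')(T, Z) = Add(24, Mul(-4, Pow(Add(-742, 593), Rational(1, 2)))) = Add(24, Mul(-4, Pow(-149, Rational(1, 2)))) = Add(24, Mul(-4, Mul(I, Pow(149, Rational(1, 2))))) = Add(24, Mul(-4, I, Pow(149, Rational(1, 2)))))
Add(Mul(-347435, Pow(-2514689, -1)), Mul(Function('r')(2117, -288), Pow(-1018709, -1))) = Add(Mul(-347435, Pow(-2514689, -1)), Mul(Add(24, Mul(-4, I, Pow(149, Rational(1, 2)))), Pow(-1018709, -1))) = Add(Mul(-347435, Rational(-1, 2514689)), Mul(Add(24, Mul(-4, I, Pow(149, Rational(1, 2)))), Rational(-1, 1018709))) = Add(Rational(347435, 2514689), Add(Rational(-24, 1018709), Mul(Rational(4, 1018709), I, Pow(149, Rational(1, 2))))) = Add(Rational(353874808879, 2561736316501), Mul(Rational(4, 1018709), I, Pow(149, Rational(1, 2))))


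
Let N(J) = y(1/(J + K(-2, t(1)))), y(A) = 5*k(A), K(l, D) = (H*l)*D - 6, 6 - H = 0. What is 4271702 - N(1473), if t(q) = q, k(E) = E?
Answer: 1243065281/291 ≈ 4.2717e+6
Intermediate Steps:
H = 6 (H = 6 - 1*0 = 6 + 0 = 6)
K(l, D) = -6 + 6*D*l (K(l, D) = (6*l)*D - 6 = 6*D*l - 6 = -6 + 6*D*l)
y(A) = 5*A
N(J) = 5/(-18 + J) (N(J) = 5/(J + (-6 + 6*1*(-2))) = 5/(J + (-6 - 12)) = 5/(J - 18) = 5/(-18 + J))
4271702 - N(1473) = 4271702 - 5/(-18 + 1473) = 4271702 - 5/1455 = 4271702 - 1*1/291 = 4271702 - 1/291 = 1243065281/291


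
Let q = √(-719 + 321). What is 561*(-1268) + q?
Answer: -711348 + I*√398 ≈ -7.1135e+5 + 19.95*I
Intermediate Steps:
q = I*√398 (q = √(-398) = I*√398 ≈ 19.95*I)
561*(-1268) + q = 561*(-1268) + I*√398 = -711348 + I*√398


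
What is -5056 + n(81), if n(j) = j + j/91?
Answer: -452644/91 ≈ -4974.1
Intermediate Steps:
n(j) = 92*j/91 (n(j) = j + j*(1/91) = j + j/91 = 92*j/91)
-5056 + n(81) = -5056 + (92/91)*81 = -5056 + 7452/91 = -452644/91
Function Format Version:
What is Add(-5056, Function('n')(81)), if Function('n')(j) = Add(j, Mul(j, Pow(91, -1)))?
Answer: Rational(-452644, 91) ≈ -4974.1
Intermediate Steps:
Function('n')(j) = Mul(Rational(92, 91), j) (Function('n')(j) = Add(j, Mul(j, Rational(1, 91))) = Add(j, Mul(Rational(1, 91), j)) = Mul(Rational(92, 91), j))
Add(-5056, Function('n')(81)) = Add(-5056, Mul(Rational(92, 91), 81)) = Add(-5056, Rational(7452, 91)) = Rational(-452644, 91)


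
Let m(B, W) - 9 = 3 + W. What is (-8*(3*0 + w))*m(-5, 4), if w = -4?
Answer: 512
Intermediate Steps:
m(B, W) = 12 + W (m(B, W) = 9 + (3 + W) = 12 + W)
(-8*(3*0 + w))*m(-5, 4) = (-8*(3*0 - 4))*(12 + 4) = -8*(0 - 4)*16 = -8*(-4)*16 = 32*16 = 512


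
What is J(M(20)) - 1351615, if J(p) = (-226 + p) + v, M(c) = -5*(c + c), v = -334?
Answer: -1352375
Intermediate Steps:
M(c) = -10*c
J(p) = -560 + p (J(p) = (-226 + p) - 334 = -560 + p)
J(M(20)) - 1351615 = (-560 - 10*20) - 1351615 = (-560 - 200) - 1351615 = -760 - 1351615 = -1352375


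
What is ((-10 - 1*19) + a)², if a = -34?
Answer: 3969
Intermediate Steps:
((-10 - 1*19) + a)² = ((-10 - 1*19) - 34)² = ((-10 - 19) - 34)² = (-29 - 34)² = (-63)² = 3969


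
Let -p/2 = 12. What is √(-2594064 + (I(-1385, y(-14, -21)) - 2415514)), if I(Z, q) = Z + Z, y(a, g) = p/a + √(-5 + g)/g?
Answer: 2*I*√1253087 ≈ 2238.8*I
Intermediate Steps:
p = -24 (p = -2*12 = -24)
y(a, g) = -24/a + √(-5 + g)/g
I(Z, q) = 2*Z
√(-2594064 + (I(-1385, y(-14, -21)) - 2415514)) = √(-2594064 + (2*(-1385) - 2415514)) = √(-2594064 + (-2770 - 2415514)) = √(-2594064 - 2418284) = √(-5012348) = 2*I*√1253087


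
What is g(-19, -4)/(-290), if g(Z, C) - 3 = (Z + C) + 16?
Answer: 2/145 ≈ 0.013793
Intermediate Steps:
g(Z, C) = 19 + C + Z (g(Z, C) = 3 + ((Z + C) + 16) = 3 + ((C + Z) + 16) = 3 + (16 + C + Z) = 19 + C + Z)
g(-19, -4)/(-290) = (19 - 4 - 19)/(-290) = -4*(-1/290) = 2/145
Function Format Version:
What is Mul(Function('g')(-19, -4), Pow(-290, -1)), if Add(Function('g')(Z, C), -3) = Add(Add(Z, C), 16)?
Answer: Rational(2, 145) ≈ 0.013793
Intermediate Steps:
Function('g')(Z, C) = Add(19, C, Z) (Function('g')(Z, C) = Add(3, Add(Add(Z, C), 16)) = Add(3, Add(Add(C, Z), 16)) = Add(3, Add(16, C, Z)) = Add(19, C, Z))
Mul(Function('g')(-19, -4), Pow(-290, -1)) = Mul(Add(19, -4, -19), Pow(-290, -1)) = Mul(-4, Rational(-1, 290)) = Rational(2, 145)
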